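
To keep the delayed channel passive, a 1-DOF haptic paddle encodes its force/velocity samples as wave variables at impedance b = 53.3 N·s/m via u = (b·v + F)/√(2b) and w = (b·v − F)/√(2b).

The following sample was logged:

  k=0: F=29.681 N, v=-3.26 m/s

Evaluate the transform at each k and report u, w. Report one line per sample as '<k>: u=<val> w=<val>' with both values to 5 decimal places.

0: u=-13.95456 w=-19.70405

k=0: b·v=53.3×(-3.26)=-173.75800; √(2b)=10.32473; u=(-173.75800+29.681)/10.32473=-13.95456, w=(-173.75800−29.681)/10.32473=-19.70405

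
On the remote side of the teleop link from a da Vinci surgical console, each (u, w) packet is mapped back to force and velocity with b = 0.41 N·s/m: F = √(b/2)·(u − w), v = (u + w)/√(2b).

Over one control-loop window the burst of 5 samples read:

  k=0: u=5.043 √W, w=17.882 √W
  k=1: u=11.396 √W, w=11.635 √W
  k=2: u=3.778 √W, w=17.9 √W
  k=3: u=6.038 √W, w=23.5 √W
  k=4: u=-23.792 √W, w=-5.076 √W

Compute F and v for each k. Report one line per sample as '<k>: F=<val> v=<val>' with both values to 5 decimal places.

k=0: u−w=-12.83900, u+w=22.92500; √(b/2)=0.45277, √(2b)=0.90554; F=0.45277×(-12.839)=-5.81310, v=22.92500/0.90554=25.31643
k=1: u−w=-0.23900, u+w=23.03100; √(b/2)=0.45277, √(2b)=0.90554; F=0.45277×(-0.239)=-0.10821, v=23.03100/0.90554=25.43348
k=2: u−w=-14.12200, u+w=21.67800; √(b/2)=0.45277, √(2b)=0.90554; F=0.45277×(-14.122)=-6.39401, v=21.67800/0.90554=23.93935
k=3: u−w=-17.46200, u+w=29.53800; √(b/2)=0.45277, √(2b)=0.90554; F=0.45277×(-17.462)=-7.90626, v=29.53800/0.90554=32.61926
k=4: u−w=-18.71600, u+w=-28.86800; √(b/2)=0.45277, √(2b)=0.90554; F=0.45277×(-18.716)=-8.47403, v=-28.86800/0.90554=-31.87937

0: F=-5.81310 v=25.31643
1: F=-0.10821 v=25.43348
2: F=-6.39401 v=23.93935
3: F=-7.90626 v=32.61926
4: F=-8.47403 v=-31.87937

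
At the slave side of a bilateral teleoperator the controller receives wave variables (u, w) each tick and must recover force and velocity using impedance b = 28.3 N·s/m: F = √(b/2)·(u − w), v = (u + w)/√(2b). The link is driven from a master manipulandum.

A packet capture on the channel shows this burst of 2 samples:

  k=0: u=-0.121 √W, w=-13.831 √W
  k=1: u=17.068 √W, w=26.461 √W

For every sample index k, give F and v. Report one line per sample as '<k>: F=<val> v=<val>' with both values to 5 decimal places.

0: F=51.57220 v=-1.85451
1: F=-35.33317 v=5.78589

k=0: u−w=13.71000, u+w=-13.95200; √(b/2)=3.76165, √(2b)=7.52330; F=3.76165×13.71=51.57220, v=-13.95200/7.52330=-1.85451
k=1: u−w=-9.39300, u+w=43.52900; √(b/2)=3.76165, √(2b)=7.52330; F=3.76165×(-9.393)=-35.33317, v=43.52900/7.52330=5.78589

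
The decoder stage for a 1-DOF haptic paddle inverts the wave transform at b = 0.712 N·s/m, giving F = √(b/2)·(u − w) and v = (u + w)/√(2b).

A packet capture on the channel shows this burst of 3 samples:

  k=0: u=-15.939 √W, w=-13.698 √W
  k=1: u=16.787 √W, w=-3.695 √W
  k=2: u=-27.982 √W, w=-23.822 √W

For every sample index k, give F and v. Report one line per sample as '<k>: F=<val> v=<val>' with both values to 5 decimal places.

0: F=-1.33711 v=-24.83586
1: F=12.22074 v=10.97112
2: F=-2.48209 v=-43.41185

k=0: u−w=-2.24100, u+w=-29.63700; √(b/2)=0.59666, √(2b)=1.19331; F=0.59666×(-2.241)=-1.33711, v=-29.63700/1.19331=-24.83586
k=1: u−w=20.48200, u+w=13.09200; √(b/2)=0.59666, √(2b)=1.19331; F=0.59666×20.482=12.22074, v=13.09200/1.19331=10.97112
k=2: u−w=-4.16000, u+w=-51.80400; √(b/2)=0.59666, √(2b)=1.19331; F=0.59666×(-4.16)=-2.48209, v=-51.80400/1.19331=-43.41185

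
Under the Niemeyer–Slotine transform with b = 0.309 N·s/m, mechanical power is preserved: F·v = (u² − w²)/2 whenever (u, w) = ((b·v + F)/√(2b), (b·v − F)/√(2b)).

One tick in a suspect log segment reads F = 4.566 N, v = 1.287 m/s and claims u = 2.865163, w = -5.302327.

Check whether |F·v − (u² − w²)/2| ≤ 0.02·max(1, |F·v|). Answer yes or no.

no

F·v = 4.566×1.287 = 5.876442 W.
(u² − w²)/2 = (8.209159 − 28.114672)/2 = -9.952756 W.
|Δ| = 15.829198;  2% of max(1, |F·v|) = 0.117529.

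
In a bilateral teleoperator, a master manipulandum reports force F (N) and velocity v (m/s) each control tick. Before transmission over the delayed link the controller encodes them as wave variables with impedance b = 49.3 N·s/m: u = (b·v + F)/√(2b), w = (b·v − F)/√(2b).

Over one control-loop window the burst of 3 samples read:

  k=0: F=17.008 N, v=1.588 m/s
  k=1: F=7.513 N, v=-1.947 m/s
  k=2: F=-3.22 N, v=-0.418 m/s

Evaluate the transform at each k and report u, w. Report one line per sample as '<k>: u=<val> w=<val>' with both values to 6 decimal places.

k=0: b·v=49.3×1.588=78.288400; √(2b)=9.929753; u=(78.288400+17.008)/9.929753=9.597056, w=(78.288400−17.008)/9.929753=6.171392
k=1: b·v=49.3×(-1.947)=-95.987100; √(2b)=9.929753; u=(-95.987100+7.513)/9.929753=-8.910000, w=(-95.987100−7.513)/9.929753=-10.423230
k=2: b·v=49.3×(-0.418)=-20.607400; √(2b)=9.929753; u=(-20.607400+(-3.22))/9.929753=-2.399596, w=(-20.607400−(-3.22))/9.929753=-1.751040

0: u=9.597056 w=6.171392
1: u=-8.910000 w=-10.423230
2: u=-2.399596 w=-1.751040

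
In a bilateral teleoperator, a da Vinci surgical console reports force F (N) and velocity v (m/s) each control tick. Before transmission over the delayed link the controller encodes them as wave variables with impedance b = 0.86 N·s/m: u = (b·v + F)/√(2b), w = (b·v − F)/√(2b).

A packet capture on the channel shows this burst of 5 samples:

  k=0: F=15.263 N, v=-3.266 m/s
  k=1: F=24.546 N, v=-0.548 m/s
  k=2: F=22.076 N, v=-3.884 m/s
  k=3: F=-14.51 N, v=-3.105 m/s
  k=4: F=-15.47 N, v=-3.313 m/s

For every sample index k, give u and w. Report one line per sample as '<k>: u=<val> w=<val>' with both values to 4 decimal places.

0: u=9.4963 w=-13.7796
1: u=18.3568 w=-19.0755
2: u=14.2859 w=-19.3797
3: u=-13.0999 w=9.0277
4: u=-13.9682 w=9.6233

k=0: b·v=0.86×(-3.266)=-2.8088; √(2b)=1.3115; u=(-2.8088+15.263)/1.3115=9.4963, w=(-2.8088−15.263)/1.3115=-13.7796
k=1: b·v=0.86×(-0.548)=-0.4713; √(2b)=1.3115; u=(-0.4713+24.546)/1.3115=18.3568, w=(-0.4713−24.546)/1.3115=-19.0755
k=2: b·v=0.86×(-3.884)=-3.3402; √(2b)=1.3115; u=(-3.3402+22.076)/1.3115=14.2859, w=(-3.3402−22.076)/1.3115=-19.3797
k=3: b·v=0.86×(-3.105)=-2.6703; √(2b)=1.3115; u=(-2.6703+(-14.51))/1.3115=-13.0999, w=(-2.6703−(-14.51))/1.3115=9.0277
k=4: b·v=0.86×(-3.313)=-2.8492; √(2b)=1.3115; u=(-2.8492+(-15.47))/1.3115=-13.9682, w=(-2.8492−(-15.47))/1.3115=9.6233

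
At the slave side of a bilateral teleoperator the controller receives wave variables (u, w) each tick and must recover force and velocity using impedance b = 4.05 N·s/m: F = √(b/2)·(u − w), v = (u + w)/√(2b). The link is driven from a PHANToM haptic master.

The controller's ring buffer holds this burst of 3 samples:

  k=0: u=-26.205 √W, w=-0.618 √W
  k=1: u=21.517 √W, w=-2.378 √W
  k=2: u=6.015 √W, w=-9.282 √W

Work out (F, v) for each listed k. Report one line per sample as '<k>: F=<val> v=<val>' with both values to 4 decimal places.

k=0: u−w=-25.5870, u+w=-26.8230; √(b/2)=1.4230, √(2b)=2.8460; F=1.4230×(-25.587)=-36.4109, v=-26.8230/2.8460=-9.4246
k=1: u−w=23.8950, u+w=19.1390; √(b/2)=1.4230, √(2b)=2.8460; F=1.4230×23.895=34.0032, v=19.1390/2.8460=6.7248
k=2: u−w=15.2970, u+w=-3.2670; √(b/2)=1.4230, √(2b)=2.8460; F=1.4230×15.297=21.7680, v=-3.2670/2.8460=-1.1479

0: F=-36.4109 v=-9.4246
1: F=34.0032 v=6.7248
2: F=21.7680 v=-1.1479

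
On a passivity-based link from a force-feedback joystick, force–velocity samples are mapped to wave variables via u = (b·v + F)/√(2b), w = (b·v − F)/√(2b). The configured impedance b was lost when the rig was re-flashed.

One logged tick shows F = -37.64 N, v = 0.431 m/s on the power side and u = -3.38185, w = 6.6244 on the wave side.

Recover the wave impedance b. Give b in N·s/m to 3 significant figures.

b = 28.3 N·s/m

u + w = 3.24255;  u + w = √(2b)·v, so √(2b) = 3.24255/0.431 = 7.52332.
b = (√(2b))²/2 = 56.60031/2 = 28.30016.
(Check via u − w = 2F/√(2b): u − w = -10.00625, 2F/√(2b) = -10.00622.)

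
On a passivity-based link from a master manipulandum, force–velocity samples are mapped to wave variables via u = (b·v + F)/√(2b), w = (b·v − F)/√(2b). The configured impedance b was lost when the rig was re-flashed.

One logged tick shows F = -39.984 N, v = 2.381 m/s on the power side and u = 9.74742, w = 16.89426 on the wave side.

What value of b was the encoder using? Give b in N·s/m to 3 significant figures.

u + w = 26.6417;  u + w = √(2b)·v, so √(2b) = 26.6417/2.381 = 11.1893.
b = (√(2b))²/2 = 125.2000/2 = 62.6000.
(Check via u − w = 2F/√(2b): u − w = -7.1468, 2F/√(2b) = -7.1468.)

b = 62.6 N·s/m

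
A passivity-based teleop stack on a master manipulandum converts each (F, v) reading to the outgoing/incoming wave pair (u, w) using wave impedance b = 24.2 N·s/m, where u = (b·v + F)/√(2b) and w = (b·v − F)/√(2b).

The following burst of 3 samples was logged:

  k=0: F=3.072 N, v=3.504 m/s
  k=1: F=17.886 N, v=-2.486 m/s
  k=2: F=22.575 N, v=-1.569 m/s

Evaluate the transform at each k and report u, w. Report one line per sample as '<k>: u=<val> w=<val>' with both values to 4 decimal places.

0: u=12.6303 w=11.7471
1: u=-6.0766 w=-11.2185
2: u=-2.2128 w=-8.7027

k=0: b·v=24.2×3.504=84.7968; √(2b)=6.9570; u=(84.7968+3.072)/6.9570=12.6303, w=(84.7968−3.072)/6.9570=11.7471
k=1: b·v=24.2×(-2.486)=-60.1612; √(2b)=6.9570; u=(-60.1612+17.886)/6.9570=-6.0766, w=(-60.1612−17.886)/6.9570=-11.2185
k=2: b·v=24.2×(-1.569)=-37.9698; √(2b)=6.9570; u=(-37.9698+22.575)/6.9570=-2.2128, w=(-37.9698−22.575)/6.9570=-8.7027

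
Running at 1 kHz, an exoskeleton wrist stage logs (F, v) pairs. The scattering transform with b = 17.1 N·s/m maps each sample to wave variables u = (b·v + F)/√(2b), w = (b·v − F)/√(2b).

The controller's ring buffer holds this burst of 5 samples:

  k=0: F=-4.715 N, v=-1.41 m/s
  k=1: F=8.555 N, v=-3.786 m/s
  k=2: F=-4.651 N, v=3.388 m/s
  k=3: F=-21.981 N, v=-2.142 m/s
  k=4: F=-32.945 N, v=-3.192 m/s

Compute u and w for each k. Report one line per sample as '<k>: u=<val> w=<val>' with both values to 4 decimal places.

k=0: b·v=17.1×(-1.41)=-24.1110; √(2b)=5.8481; u=(-24.1110+(-4.715))/5.8481=-4.9291, w=(-24.1110−(-4.715))/5.8481=-3.3166
k=1: b·v=17.1×(-3.786)=-64.7406; √(2b)=5.8481; u=(-64.7406+8.555)/5.8481=-9.6075, w=(-64.7406−8.555)/5.8481=-12.5333
k=2: b·v=17.1×3.388=57.9348; √(2b)=5.8481; u=(57.9348+(-4.651))/5.8481=9.1113, w=(57.9348−(-4.651))/5.8481=10.7019
k=3: b·v=17.1×(-2.142)=-36.6282; √(2b)=5.8481; u=(-36.6282+(-21.981))/5.8481=-10.0220, w=(-36.6282−(-21.981))/5.8481=-2.5046
k=4: b·v=17.1×(-3.192)=-54.5832; √(2b)=5.8481; u=(-54.5832+(-32.945))/5.8481=-14.9670, w=(-54.5832−(-32.945))/5.8481=-3.7001

0: u=-4.9291 w=-3.3166
1: u=-9.6075 w=-12.5333
2: u=9.1113 w=10.7019
3: u=-10.0220 w=-2.5046
4: u=-14.9670 w=-3.7001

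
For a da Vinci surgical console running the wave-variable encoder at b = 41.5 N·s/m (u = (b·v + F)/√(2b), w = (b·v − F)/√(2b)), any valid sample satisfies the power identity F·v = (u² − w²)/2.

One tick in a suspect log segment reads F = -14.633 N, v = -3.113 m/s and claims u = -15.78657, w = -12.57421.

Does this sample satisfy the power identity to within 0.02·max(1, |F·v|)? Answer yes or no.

yes

F·v = (-14.633)×(-3.113) = 45.55253 W.
(u² − w²)/2 = (249.21579 − 158.11076)/2 = 45.55252 W.
|Δ| = 0.00001;  2% of max(1, |F·v|) = 0.91105.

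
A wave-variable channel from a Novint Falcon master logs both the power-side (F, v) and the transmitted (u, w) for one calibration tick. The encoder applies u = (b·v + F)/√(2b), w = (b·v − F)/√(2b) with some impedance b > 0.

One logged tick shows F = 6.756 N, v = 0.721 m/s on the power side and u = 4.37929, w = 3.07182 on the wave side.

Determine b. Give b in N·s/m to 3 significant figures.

u + w = 7.45111;  u + w = √(2b)·v, so √(2b) = 7.45111/0.721 = 10.33441.
b = (√(2b))²/2 = 106.80004/2 = 53.40002.
(Check via u − w = 2F/√(2b): u − w = 1.30747, 2F/√(2b) = 1.30748.)

b = 53.4 N·s/m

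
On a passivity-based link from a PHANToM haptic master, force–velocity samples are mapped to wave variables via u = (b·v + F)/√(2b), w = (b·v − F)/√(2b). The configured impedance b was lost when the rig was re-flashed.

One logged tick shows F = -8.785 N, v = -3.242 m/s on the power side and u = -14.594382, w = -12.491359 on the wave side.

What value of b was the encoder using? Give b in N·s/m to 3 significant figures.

u + w = -27.085741;  u + w = √(2b)·v, so √(2b) = -27.085741/(-3.242) = 8.354639.
b = (√(2b))²/2 = 69.800000/2 = 34.900000.
(Check via u − w = 2F/√(2b): u − w = -2.103023, 2F/√(2b) = -2.103023.)

b = 34.9 N·s/m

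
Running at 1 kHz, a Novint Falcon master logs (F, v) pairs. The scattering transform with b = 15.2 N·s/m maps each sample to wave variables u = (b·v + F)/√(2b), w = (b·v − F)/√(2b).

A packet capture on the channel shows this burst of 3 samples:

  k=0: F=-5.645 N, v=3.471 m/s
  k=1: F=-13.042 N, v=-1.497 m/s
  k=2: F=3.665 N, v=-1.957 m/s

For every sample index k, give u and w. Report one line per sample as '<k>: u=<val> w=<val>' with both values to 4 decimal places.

k=0: b·v=15.2×3.471=52.7592; √(2b)=5.5136; u=(52.7592+(-5.645))/5.5136=8.5451, w=(52.7592−(-5.645))/5.5136=10.5927
k=1: b·v=15.2×(-1.497)=-22.7544; √(2b)=5.5136; u=(-22.7544+(-13.042))/5.5136=-6.4924, w=(-22.7544−(-13.042))/5.5136=-1.7615
k=2: b·v=15.2×(-1.957)=-29.7464; √(2b)=5.5136; u=(-29.7464+3.665)/5.5136=-4.7304, w=(-29.7464−3.665)/5.5136=-6.0598

0: u=8.5451 w=10.5927
1: u=-6.4924 w=-1.7615
2: u=-4.7304 w=-6.0598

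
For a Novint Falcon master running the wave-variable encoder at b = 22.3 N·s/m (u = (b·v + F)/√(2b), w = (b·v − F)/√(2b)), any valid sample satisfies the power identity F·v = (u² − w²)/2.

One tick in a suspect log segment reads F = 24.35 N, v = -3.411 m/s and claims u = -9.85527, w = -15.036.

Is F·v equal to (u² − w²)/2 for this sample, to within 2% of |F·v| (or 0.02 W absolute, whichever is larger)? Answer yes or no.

F·v = 24.35×(-3.411) = -83.05785 W.
(u² − w²)/2 = (97.12635 − 226.08130)/2 = -64.47747 W.
|Δ| = 18.58038;  2% of max(1, |F·v|) = 1.66116.

no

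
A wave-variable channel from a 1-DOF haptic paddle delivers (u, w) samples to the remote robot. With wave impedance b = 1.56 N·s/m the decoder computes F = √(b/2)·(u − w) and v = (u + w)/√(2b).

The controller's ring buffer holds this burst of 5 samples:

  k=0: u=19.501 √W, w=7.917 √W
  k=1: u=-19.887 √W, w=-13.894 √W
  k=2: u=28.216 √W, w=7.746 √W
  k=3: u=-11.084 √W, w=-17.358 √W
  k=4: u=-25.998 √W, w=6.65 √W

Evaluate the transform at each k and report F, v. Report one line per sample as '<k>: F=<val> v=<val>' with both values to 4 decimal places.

0: F=10.2307 v=15.5224
1: F=-5.2929 v=-19.1247
2: F=18.0786 v=20.3595
3: F=5.5410 v=-16.1021
4: F=-28.8339 v=-10.9536

k=0: u−w=11.5840, u+w=27.4180; √(b/2)=0.8832, √(2b)=1.7664; F=0.8832×11.584=10.2307, v=27.4180/1.7664=15.5224
k=1: u−w=-5.9930, u+w=-33.7810; √(b/2)=0.8832, √(2b)=1.7664; F=0.8832×(-5.993)=-5.2929, v=-33.7810/1.7664=-19.1247
k=2: u−w=20.4700, u+w=35.9620; √(b/2)=0.8832, √(2b)=1.7664; F=0.8832×20.47=18.0786, v=35.9620/1.7664=20.3595
k=3: u−w=6.2740, u+w=-28.4420; √(b/2)=0.8832, √(2b)=1.7664; F=0.8832×6.274=5.5410, v=-28.4420/1.7664=-16.1021
k=4: u−w=-32.6480, u+w=-19.3480; √(b/2)=0.8832, √(2b)=1.7664; F=0.8832×(-32.648)=-28.8339, v=-19.3480/1.7664=-10.9536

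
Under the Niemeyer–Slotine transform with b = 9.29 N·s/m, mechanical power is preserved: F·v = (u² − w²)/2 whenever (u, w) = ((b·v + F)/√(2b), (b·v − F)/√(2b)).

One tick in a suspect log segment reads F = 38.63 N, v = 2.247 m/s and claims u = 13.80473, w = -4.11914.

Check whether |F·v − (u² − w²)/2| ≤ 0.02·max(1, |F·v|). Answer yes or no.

yes

F·v = 38.63×2.247 = 86.8016 W.
(u² − w²)/2 = (190.5706 − 16.9673)/2 = 86.8016 W.
|Δ| = 0.0000;  2% of max(1, |F·v|) = 1.7360.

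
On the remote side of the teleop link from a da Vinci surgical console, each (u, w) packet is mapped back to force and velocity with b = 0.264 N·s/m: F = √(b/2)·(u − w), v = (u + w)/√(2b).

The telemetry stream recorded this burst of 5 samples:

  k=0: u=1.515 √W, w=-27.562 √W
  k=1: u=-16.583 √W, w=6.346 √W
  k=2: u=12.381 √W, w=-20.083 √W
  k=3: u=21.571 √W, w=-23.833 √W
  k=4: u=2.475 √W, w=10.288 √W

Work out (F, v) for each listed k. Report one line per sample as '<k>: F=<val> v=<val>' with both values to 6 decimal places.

k=0: u−w=29.077000, u+w=-26.047000; √(b/2)=0.363318, √(2b)=0.726636; F=0.363318×29.077=10.564199, v=-26.047000/0.726636=-35.846004
k=1: u−w=-22.929000, u+w=-10.237000; √(b/2)=0.363318, √(2b)=0.726636; F=0.363318×(-22.929)=-8.330519, v=-10.237000/0.726636=-14.088208
k=2: u−w=32.464000, u+w=-7.702000; √(b/2)=0.363318, √(2b)=0.726636; F=0.363318×32.464=11.794757, v=-7.702000/0.726636=-10.599529
k=3: u−w=45.404000, u+w=-2.262000; √(b/2)=0.363318, √(2b)=0.726636; F=0.363318×45.404=16.496092, v=-2.262000/0.726636=-3.112975
k=4: u−w=-7.813000, u+w=12.763000; √(b/2)=0.363318, √(2b)=0.726636; F=0.363318×(-7.813)=-2.838604, v=12.763000/0.726636=17.564501

0: F=10.564199 v=-35.846004
1: F=-8.330519 v=-14.088208
2: F=11.794757 v=-10.599529
3: F=16.496092 v=-3.112975
4: F=-2.838604 v=17.564501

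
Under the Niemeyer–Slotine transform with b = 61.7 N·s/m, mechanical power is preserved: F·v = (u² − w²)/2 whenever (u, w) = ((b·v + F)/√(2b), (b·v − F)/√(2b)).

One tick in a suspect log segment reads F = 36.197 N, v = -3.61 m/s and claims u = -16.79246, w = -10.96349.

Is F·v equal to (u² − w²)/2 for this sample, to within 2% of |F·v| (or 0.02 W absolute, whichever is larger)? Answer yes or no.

no

F·v = 36.197×(-3.61) = -130.6712 W.
(u² − w²)/2 = (281.9867 − 120.1981)/2 = 80.8943 W.
|Δ| = 211.5655;  2% of max(1, |F·v|) = 2.6134.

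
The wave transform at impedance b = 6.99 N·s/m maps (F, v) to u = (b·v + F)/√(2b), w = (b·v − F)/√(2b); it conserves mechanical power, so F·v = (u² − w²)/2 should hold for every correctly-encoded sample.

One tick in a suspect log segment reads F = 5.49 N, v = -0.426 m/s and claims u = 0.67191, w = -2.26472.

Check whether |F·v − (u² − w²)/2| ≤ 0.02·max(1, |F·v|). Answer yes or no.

F·v = 5.49×(-0.426) = -2.3387 W.
(u² − w²)/2 = (0.4515 − 5.1290)/2 = -2.3387 W.
|Δ| = 0.0000;  2% of max(1, |F·v|) = 0.0468.

yes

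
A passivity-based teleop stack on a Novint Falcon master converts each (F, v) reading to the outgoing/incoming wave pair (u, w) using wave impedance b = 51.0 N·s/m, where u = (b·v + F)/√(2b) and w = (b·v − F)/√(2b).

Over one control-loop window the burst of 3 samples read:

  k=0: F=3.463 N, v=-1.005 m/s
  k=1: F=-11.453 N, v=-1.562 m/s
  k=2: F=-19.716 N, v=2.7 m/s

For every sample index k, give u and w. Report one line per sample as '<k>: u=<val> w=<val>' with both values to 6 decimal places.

0: u=-4.732113 w=-5.417889
1: u=-9.021729 w=-6.753697
2: u=11.682157 w=15.586507

k=0: b·v=51.0×(-1.005)=-51.255000; √(2b)=10.099505; u=(-51.255000+3.463)/10.099505=-4.732113, w=(-51.255000−3.463)/10.099505=-5.417889
k=1: b·v=51.0×(-1.562)=-79.662000; √(2b)=10.099505; u=(-79.662000+(-11.453))/10.099505=-9.021729, w=(-79.662000−(-11.453))/10.099505=-6.753697
k=2: b·v=51.0×2.7=137.700000; √(2b)=10.099505; u=(137.700000+(-19.716))/10.099505=11.682157, w=(137.700000−(-19.716))/10.099505=15.586507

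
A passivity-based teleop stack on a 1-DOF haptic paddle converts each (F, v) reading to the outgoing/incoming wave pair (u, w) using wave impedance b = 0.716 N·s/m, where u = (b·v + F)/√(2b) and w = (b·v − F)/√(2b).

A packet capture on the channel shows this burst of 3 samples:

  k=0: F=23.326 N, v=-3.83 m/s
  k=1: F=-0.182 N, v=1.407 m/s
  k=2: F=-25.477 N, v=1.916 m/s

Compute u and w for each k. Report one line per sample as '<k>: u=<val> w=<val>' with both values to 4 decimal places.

k=0: b·v=0.716×(-3.83)=-2.7423; √(2b)=1.1967; u=(-2.7423+23.326)/1.1967=17.2009, w=(-2.7423−23.326)/1.1967=-21.7842
k=1: b·v=0.716×1.407=1.0074; √(2b)=1.1967; u=(1.0074+(-0.182))/1.1967=0.6898, w=(1.0074−(-0.182))/1.1967=0.9939
k=2: b·v=0.716×1.916=1.3719; √(2b)=1.1967; u=(1.3719+(-25.477))/1.1967=-20.1437, w=(1.3719−(-25.477))/1.1967=22.4365

0: u=17.2009 w=-21.7842
1: u=0.6898 w=0.9939
2: u=-20.1437 w=22.4365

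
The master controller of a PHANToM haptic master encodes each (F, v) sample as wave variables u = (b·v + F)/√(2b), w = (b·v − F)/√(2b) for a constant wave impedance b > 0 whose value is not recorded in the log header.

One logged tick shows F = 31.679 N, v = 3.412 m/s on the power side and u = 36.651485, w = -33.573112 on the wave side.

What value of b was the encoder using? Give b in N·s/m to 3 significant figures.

b = 0.407 N·s/m

u + w = 3.078373;  u + w = √(2b)·v, so √(2b) = 3.078373/3.412 = 0.902220.
b = (√(2b))²/2 = 0.814000/2 = 0.407000.
(Check via u − w = 2F/√(2b): u − w = 70.224597, 2F/√(2b) = 70.224595.)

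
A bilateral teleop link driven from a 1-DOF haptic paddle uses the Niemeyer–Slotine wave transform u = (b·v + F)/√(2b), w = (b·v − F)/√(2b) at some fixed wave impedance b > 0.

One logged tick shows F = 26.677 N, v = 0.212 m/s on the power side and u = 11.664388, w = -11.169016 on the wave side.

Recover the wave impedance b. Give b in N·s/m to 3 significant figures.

u + w = 0.495372;  u + w = √(2b)·v, so √(2b) = 0.495372/0.212 = 2.336660.
b = (√(2b))²/2 = 5.459982/2 = 2.729991.
(Check via u − w = 2F/√(2b): u − w = 22.833404, 2F/√(2b) = 22.833442.)

b = 2.73 N·s/m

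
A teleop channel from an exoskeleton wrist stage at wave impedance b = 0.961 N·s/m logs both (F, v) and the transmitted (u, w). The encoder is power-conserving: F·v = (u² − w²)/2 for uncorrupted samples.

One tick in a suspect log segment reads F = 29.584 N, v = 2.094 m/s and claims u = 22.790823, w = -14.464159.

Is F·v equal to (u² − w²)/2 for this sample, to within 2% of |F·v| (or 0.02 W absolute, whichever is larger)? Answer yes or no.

no

F·v = 29.584×2.094 = 61.948896 W.
(u² − w²)/2 = (519.421613 − 209.211896)/2 = 155.104859 W.
|Δ| = 93.155963;  2% of max(1, |F·v|) = 1.238978.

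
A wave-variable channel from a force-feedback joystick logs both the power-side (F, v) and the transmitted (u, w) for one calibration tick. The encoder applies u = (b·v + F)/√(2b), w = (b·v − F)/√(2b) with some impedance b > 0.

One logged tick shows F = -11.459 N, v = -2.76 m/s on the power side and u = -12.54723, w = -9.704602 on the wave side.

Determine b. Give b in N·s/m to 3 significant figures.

u + w = -22.251832;  u + w = √(2b)·v, so √(2b) = -22.251832/(-2.76) = 8.062258.
b = (√(2b))²/2 = 65.000004/2 = 32.500002.
(Check via u − w = 2F/√(2b): u − w = -2.842628, 2F/√(2b) = -2.842628.)

b = 32.5 N·s/m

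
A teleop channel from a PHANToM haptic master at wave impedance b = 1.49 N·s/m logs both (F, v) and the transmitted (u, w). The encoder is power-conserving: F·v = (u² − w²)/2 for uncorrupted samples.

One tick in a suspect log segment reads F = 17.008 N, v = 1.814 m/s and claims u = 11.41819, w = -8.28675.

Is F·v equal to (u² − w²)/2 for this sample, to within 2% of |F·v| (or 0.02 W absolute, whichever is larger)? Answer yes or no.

yes

F·v = 17.008×1.814 = 30.85251 W.
(u² − w²)/2 = (130.37506 − 68.67023)/2 = 30.85242 W.
|Δ| = 0.00009;  2% of max(1, |F·v|) = 0.61705.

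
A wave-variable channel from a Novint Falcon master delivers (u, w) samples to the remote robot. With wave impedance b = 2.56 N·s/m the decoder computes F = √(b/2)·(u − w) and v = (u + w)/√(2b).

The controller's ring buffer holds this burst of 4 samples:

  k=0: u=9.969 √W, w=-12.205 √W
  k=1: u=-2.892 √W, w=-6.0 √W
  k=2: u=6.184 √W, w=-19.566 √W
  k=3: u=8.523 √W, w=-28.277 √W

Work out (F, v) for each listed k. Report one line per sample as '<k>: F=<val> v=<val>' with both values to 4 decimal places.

0: F=25.0870 v=-0.9882
1: F=3.5163 v=-3.9297
2: F=29.1328 v=-5.9141
3: F=41.6344 v=-8.7301

k=0: u−w=22.1740, u+w=-2.2360; √(b/2)=1.1314, √(2b)=2.2627; F=1.1314×22.174=25.0870, v=-2.2360/2.2627=-0.9882
k=1: u−w=3.1080, u+w=-8.8920; √(b/2)=1.1314, √(2b)=2.2627; F=1.1314×3.108=3.5163, v=-8.8920/2.2627=-3.9297
k=2: u−w=25.7500, u+w=-13.3820; √(b/2)=1.1314, √(2b)=2.2627; F=1.1314×25.75=29.1328, v=-13.3820/2.2627=-5.9141
k=3: u−w=36.8000, u+w=-19.7540; √(b/2)=1.1314, √(2b)=2.2627; F=1.1314×36.8=41.6344, v=-19.7540/2.2627=-8.7301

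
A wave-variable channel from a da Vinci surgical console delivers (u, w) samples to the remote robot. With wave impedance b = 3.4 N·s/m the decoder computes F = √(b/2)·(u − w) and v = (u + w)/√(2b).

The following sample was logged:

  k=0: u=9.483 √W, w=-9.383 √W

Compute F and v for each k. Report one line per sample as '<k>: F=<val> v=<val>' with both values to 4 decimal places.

k=0: u−w=18.8660, u+w=0.1000; √(b/2)=1.3038, √(2b)=2.6077; F=1.3038×18.866=24.5983, v=0.1000/2.6077=0.0383

0: F=24.5983 v=0.0383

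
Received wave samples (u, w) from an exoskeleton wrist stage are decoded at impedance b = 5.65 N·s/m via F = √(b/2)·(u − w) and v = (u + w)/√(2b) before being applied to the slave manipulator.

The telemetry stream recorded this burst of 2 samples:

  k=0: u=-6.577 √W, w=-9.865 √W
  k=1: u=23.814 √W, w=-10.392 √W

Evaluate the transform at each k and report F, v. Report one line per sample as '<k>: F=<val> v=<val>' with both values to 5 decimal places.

k=0: u−w=3.28800, u+w=-16.44200; √(b/2)=1.68077, √(2b)=3.36155; F=1.68077×3.288=5.52638, v=-16.44200/3.36155=-4.89120
k=1: u−w=34.20600, u+w=13.42200; √(b/2)=1.68077, √(2b)=3.36155; F=1.68077×34.206=57.49254, v=13.42200/3.36155=3.99280

0: F=5.52638 v=-4.89120
1: F=57.49254 v=3.99280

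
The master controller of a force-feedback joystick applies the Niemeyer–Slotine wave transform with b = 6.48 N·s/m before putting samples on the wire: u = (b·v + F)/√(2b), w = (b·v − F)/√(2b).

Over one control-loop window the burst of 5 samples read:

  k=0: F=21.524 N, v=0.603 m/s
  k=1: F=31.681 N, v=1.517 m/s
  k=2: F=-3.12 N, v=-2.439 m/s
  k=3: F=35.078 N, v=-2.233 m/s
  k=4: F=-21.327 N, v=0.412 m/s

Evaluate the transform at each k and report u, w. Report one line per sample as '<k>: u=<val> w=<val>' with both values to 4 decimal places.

0: u=7.0643 w=-4.8935
1: u=11.5309 w=-6.0697
2: u=-5.2569 w=-3.5235
3: u=5.7245 w=-13.7633
4: u=-5.1826 w=6.6658

k=0: b·v=6.48×0.603=3.9074; √(2b)=3.6000; u=(3.9074+21.524)/3.6000=7.0643, w=(3.9074−21.524)/3.6000=-4.8935
k=1: b·v=6.48×1.517=9.8302; √(2b)=3.6000; u=(9.8302+31.681)/3.6000=11.5309, w=(9.8302−31.681)/3.6000=-6.0697
k=2: b·v=6.48×(-2.439)=-15.8047; √(2b)=3.6000; u=(-15.8047+(-3.12))/3.6000=-5.2569, w=(-15.8047−(-3.12))/3.6000=-3.5235
k=3: b·v=6.48×(-2.233)=-14.4698; √(2b)=3.6000; u=(-14.4698+35.078)/3.6000=5.7245, w=(-14.4698−35.078)/3.6000=-13.7633
k=4: b·v=6.48×0.412=2.6698; √(2b)=3.6000; u=(2.6698+(-21.327))/3.6000=-5.1826, w=(2.6698−(-21.327))/3.6000=6.6658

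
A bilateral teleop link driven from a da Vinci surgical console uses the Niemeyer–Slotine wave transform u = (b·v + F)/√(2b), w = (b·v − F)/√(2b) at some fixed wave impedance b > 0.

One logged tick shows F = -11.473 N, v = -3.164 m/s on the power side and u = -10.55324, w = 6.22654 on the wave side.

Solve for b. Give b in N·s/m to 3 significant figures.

u + w = -4.32670;  u + w = √(2b)·v, so √(2b) = -4.32670/(-3.164) = 1.36748.
b = (√(2b))²/2 = 1.87000/2 = 0.93500.
(Check via u − w = 2F/√(2b): u − w = -16.77978, 2F/√(2b) = -16.77980.)

b = 0.935 N·s/m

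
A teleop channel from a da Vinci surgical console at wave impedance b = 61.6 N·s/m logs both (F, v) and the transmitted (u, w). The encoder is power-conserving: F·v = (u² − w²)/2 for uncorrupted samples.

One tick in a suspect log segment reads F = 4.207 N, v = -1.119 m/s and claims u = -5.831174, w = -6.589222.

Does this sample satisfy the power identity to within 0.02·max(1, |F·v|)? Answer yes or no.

yes

F·v = 4.207×(-1.119) = -4.707633 W.
(u² − w²)/2 = (34.002590 − 43.417847)/2 = -4.707628 W.
|Δ| = 0.000005;  2% of max(1, |F·v|) = 0.094153.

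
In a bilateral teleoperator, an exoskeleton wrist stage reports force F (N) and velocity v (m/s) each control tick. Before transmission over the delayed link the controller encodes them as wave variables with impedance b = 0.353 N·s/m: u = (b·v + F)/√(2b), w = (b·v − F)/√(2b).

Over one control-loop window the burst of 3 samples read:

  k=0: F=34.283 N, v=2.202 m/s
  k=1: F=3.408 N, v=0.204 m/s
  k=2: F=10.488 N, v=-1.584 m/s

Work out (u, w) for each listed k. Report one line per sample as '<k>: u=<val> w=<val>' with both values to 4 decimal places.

0: u=41.7266 w=-39.8764
1: u=4.1417 w=-3.9703
2: u=11.8167 w=-13.1476

k=0: b·v=0.353×2.202=0.7773; √(2b)=0.8402; u=(0.7773+34.283)/0.8402=41.7266, w=(0.7773−34.283)/0.8402=-39.8764
k=1: b·v=0.353×0.204=0.0720; √(2b)=0.8402; u=(0.0720+3.408)/0.8402=4.1417, w=(0.0720−3.408)/0.8402=-3.9703
k=2: b·v=0.353×(-1.584)=-0.5592; √(2b)=0.8402; u=(-0.5592+10.488)/0.8402=11.8167, w=(-0.5592−10.488)/0.8402=-13.1476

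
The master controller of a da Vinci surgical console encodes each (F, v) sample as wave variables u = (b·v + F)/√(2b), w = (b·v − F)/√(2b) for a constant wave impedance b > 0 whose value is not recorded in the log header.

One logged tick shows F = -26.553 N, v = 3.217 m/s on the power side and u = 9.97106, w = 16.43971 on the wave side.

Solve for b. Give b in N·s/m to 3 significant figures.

b = 33.7 N·s/m

u + w = 26.4108;  u + w = √(2b)·v, so √(2b) = 26.4108/3.217 = 8.2098.
b = (√(2b))²/2 = 67.4000/2 = 33.7000.
(Check via u − w = 2F/√(2b): u − w = -6.4687, 2F/√(2b) = -6.4686.)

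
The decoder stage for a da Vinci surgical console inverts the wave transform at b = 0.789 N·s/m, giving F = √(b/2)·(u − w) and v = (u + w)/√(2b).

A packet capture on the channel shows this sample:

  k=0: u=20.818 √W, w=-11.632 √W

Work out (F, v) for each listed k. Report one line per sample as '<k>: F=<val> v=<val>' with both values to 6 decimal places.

k=0: u−w=32.450000, u+w=9.186000; √(b/2)=0.628092, √(2b)=1.256185; F=0.628092×32.45=20.381597, v=9.186000/1.256185=7.312619

0: F=20.381597 v=7.312619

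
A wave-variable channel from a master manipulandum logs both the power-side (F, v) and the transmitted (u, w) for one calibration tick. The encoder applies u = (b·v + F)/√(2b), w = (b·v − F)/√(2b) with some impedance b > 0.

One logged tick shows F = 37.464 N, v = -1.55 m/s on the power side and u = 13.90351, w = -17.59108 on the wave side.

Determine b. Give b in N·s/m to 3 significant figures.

b = 2.83 N·s/m

u + w = -3.68757;  u + w = √(2b)·v, so √(2b) = -3.68757/(-1.55) = 2.37908.
b = (√(2b))²/2 = 5.66001/2 = 2.83000.
(Check via u − w = 2F/√(2b): u − w = 31.49459, 2F/√(2b) = 31.49456.)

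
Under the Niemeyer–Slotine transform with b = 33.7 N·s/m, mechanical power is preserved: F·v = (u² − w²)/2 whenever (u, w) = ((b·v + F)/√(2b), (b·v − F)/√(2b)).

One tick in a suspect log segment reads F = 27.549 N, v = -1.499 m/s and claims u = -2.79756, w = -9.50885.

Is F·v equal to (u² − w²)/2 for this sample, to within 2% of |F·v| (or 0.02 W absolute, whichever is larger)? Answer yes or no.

yes

F·v = 27.549×(-1.499) = -41.2960 W.
(u² − w²)/2 = (7.8263 − 90.4182)/2 = -41.2959 W.
|Δ| = 0.0000;  2% of max(1, |F·v|) = 0.8259.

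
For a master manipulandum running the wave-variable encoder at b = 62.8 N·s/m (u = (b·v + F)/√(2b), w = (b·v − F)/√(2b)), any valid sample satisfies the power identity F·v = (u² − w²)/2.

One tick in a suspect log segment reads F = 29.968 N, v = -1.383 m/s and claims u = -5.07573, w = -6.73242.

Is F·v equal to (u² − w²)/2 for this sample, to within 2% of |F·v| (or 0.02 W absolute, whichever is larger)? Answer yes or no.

no

F·v = 29.968×(-1.383) = -41.44574 W.
(u² − w²)/2 = (25.76304 − 45.32548)/2 = -9.78122 W.
|Δ| = 31.66452;  2% of max(1, |F·v|) = 0.82891.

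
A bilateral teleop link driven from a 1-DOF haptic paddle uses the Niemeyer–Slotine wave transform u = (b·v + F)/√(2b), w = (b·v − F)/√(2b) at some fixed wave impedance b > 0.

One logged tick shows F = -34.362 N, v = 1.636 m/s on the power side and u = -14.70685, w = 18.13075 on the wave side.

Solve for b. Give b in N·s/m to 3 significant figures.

u + w = 3.4239;  u + w = √(2b)·v, so √(2b) = 3.4239/1.636 = 2.0928.
b = (√(2b))²/2 = 4.3800/2 = 2.1900.
(Check via u − w = 2F/√(2b): u − w = -32.8376, 2F/√(2b) = -32.8375.)

b = 2.19 N·s/m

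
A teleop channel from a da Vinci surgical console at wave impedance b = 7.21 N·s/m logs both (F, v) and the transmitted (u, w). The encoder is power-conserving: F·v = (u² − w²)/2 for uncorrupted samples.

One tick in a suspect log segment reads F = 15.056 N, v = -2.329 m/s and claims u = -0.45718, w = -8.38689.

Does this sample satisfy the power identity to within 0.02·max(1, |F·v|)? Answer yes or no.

F·v = 15.056×(-2.329) = -35.06542 W.
(u² − w²)/2 = (0.20901 − 70.33992)/2 = -35.06546 W.
|Δ| = 0.00003;  2% of max(1, |F·v|) = 0.70131.

yes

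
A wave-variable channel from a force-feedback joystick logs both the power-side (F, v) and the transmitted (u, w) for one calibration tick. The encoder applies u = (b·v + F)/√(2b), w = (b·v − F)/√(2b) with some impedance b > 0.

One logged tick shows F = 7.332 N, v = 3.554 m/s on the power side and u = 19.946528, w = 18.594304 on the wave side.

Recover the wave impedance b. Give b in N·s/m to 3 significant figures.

u + w = 38.540832;  u + w = √(2b)·v, so √(2b) = 38.540832/3.554 = 10.844353.
b = (√(2b))²/2 = 117.600001/2 = 58.800000.
(Check via u − w = 2F/√(2b): u − w = 1.352224, 2F/√(2b) = 1.352224.)

b = 58.8 N·s/m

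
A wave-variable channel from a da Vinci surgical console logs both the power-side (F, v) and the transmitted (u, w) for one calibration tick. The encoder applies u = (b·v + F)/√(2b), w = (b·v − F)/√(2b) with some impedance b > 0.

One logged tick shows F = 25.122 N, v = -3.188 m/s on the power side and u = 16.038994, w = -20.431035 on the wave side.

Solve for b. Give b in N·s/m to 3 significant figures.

b = 0.949 N·s/m

u + w = -4.392041;  u + w = √(2b)·v, so √(2b) = -4.392041/(-3.188) = 1.377679.
b = (√(2b))²/2 = 1.898000/2 = 0.949000.
(Check via u − w = 2F/√(2b): u − w = 36.470029, 2F/√(2b) = 36.470031.)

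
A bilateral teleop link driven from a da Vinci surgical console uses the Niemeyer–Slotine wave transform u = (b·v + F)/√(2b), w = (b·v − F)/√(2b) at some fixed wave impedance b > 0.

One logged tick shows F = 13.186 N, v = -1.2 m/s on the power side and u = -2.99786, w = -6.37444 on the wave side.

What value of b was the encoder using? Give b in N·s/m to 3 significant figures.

u + w = -9.37230;  u + w = √(2b)·v, so √(2b) = -9.37230/(-1.2) = 7.81025.
b = (√(2b))²/2 = 61.00001/2 = 30.50000.
(Check via u − w = 2F/√(2b): u − w = 3.37658, 2F/√(2b) = 3.37659.)

b = 30.5 N·s/m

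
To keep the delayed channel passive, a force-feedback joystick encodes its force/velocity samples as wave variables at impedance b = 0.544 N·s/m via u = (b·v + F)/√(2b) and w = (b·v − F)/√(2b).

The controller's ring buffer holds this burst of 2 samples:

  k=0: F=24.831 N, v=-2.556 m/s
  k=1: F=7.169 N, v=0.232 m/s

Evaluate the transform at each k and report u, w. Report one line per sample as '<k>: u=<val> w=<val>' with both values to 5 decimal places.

k=0: b·v=0.544×(-2.556)=-1.39046; √(2b)=1.04307; u=(-1.39046+24.831)/1.04307=22.47259, w=(-1.39046−24.831)/1.04307=-25.13868
k=1: b·v=0.544×0.232=0.12621; √(2b)=1.04307; u=(0.12621+7.169)/1.04307=6.99396, w=(0.12621−7.169)/1.04307=-6.75197

0: u=22.47259 w=-25.13868
1: u=6.99396 w=-6.75197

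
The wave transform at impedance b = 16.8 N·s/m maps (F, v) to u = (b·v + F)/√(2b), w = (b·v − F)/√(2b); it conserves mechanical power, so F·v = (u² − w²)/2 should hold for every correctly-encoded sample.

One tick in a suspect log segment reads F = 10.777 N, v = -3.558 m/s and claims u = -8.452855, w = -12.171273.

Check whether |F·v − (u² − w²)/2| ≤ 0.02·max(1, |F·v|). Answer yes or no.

yes

F·v = 10.777×(-3.558) = -38.344566 W.
(u² − w²)/2 = (71.450758 − 148.139886)/2 = -38.344564 W.
|Δ| = 0.000002;  2% of max(1, |F·v|) = 0.766891.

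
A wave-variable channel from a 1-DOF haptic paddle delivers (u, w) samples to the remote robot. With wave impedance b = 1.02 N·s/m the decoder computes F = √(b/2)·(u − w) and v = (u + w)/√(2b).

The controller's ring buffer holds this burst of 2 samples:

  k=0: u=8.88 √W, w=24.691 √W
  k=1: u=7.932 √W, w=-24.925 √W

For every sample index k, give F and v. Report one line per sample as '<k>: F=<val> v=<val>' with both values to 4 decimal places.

0: F=-11.2913 v=23.5044
1: F=23.4646 v=-11.8975

k=0: u−w=-15.8110, u+w=33.5710; √(b/2)=0.7141, √(2b)=1.4283; F=0.7141×(-15.811)=-11.2913, v=33.5710/1.4283=23.5044
k=1: u−w=32.8570, u+w=-16.9930; √(b/2)=0.7141, √(2b)=1.4283; F=0.7141×32.857=23.4646, v=-16.9930/1.4283=-11.8975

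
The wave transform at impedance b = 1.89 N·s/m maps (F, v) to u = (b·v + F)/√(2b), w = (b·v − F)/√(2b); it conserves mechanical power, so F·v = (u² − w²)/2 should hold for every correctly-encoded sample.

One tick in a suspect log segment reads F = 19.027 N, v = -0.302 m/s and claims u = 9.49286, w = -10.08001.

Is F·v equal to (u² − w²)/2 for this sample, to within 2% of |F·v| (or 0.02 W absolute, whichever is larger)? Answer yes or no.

F·v = 19.027×(-0.302) = -5.7462 W.
(u² − w²)/2 = (90.1144 − 101.6066)/2 = -5.7461 W.
|Δ| = 0.0000;  2% of max(1, |F·v|) = 0.1149.

yes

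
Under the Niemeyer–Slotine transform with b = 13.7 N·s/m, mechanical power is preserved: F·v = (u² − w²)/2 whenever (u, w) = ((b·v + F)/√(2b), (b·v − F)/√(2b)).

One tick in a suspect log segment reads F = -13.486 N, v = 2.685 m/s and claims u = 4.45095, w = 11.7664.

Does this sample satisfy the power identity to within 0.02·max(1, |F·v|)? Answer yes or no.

F·v = (-13.486)×2.685 = -36.20991 W.
(u² − w²)/2 = (19.81096 − 138.44817)/2 = -59.31861 W.
|Δ| = 23.10870;  2% of max(1, |F·v|) = 0.72420.

no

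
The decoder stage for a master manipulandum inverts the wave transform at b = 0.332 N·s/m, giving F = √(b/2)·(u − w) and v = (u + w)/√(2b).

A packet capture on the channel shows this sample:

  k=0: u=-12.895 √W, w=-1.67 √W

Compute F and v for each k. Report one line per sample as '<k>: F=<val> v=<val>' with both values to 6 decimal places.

0: F=-4.573413 v=-17.874193

k=0: u−w=-11.225000, u+w=-14.565000; √(b/2)=0.407431, √(2b)=0.814862; F=0.407431×(-11.225)=-4.573413, v=-14.565000/0.814862=-17.874193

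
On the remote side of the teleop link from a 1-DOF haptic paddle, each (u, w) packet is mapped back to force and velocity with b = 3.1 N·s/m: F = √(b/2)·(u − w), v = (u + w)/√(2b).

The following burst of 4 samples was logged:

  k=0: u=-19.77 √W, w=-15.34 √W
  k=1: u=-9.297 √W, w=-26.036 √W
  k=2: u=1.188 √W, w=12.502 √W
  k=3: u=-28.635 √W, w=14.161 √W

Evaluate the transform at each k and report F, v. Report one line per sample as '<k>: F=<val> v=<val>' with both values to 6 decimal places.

0: F=-5.515306 v=-14.100515
1: F=20.839887 v=-14.190074
2: F=-14.085816 v=5.498036
3: F=-53.280590 v=-5.812898

k=0: u−w=-4.430000, u+w=-35.110000; √(b/2)=1.244990, √(2b)=2.489980; F=1.244990×(-4.43)=-5.515306, v=-35.110000/2.489980=-14.100515
k=1: u−w=16.739000, u+w=-35.333000; √(b/2)=1.244990, √(2b)=2.489980; F=1.244990×16.739=20.839887, v=-35.333000/2.489980=-14.190074
k=2: u−w=-11.314000, u+w=13.690000; √(b/2)=1.244990, √(2b)=2.489980; F=1.244990×(-11.314)=-14.085816, v=13.690000/2.489980=5.498036
k=3: u−w=-42.796000, u+w=-14.474000; √(b/2)=1.244990, √(2b)=2.489980; F=1.244990×(-42.796)=-53.280590, v=-14.474000/2.489980=-5.812898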